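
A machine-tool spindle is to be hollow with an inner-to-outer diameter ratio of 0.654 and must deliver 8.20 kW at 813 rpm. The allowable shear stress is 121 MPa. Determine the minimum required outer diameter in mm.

ω = 2π·813/60 = 85.14 rad/s, so T = P/ω = 8.20×10³ / 85.14 = 96.32 N·m.
For a hollow shaft with d_i/d_o = 0.654: τ_max = 16T/(π d_o³ (1−k⁴)), so d_o = [16T/(π τ_allow (1−k⁴))]^(1/3) = [16·96.32/(π·1.21×10^8·0.8171)]^(1/3) = 0.01706 m.

17.1 mm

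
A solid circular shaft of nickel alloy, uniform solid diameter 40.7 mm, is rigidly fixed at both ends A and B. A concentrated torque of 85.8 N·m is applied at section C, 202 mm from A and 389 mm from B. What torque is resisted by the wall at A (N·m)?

56.5 N·m

With uniform GJ and both ends fixed, compatibility θ_AC = θ_CB gives T_A·a = T_B·b, together with T_A + T_B = T₀.
T_A = T₀·b/(a+b) = 85.80·389/591.0 = 56.47 N·m; T_B = 29.33 N·m.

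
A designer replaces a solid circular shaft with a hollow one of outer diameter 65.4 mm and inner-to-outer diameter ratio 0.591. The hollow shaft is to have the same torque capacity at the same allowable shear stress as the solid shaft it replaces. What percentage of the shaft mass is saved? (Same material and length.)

Equal τ_max and T ⇒ the solid shaft needs d_s³ = d_o³(1−k⁴), so d_s = 65.4·(1−0.591⁴)^(1/3) = 62.62 mm.
Area ratio A_h/A_s = d_o²(1−k²)/d_s² = (1−k²)/(1−k⁴)^(2/3) = 0.7097.
Mass saving = 1 − 0.7097 = 29.0 %.

29.0 %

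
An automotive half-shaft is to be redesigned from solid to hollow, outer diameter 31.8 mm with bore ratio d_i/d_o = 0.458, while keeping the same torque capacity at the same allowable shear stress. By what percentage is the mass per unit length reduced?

Equal τ_max and T ⇒ the solid shaft needs d_s³ = d_o³(1−k⁴), so d_s = 31.8·(1−0.458⁴)^(1/3) = 31.33 mm.
Area ratio A_h/A_s = d_o²(1−k²)/d_s² = (1−k²)/(1−k⁴)^(2/3) = 0.8143.
Mass saving = 1 − 0.8143 = 18.6 %.

18.6 %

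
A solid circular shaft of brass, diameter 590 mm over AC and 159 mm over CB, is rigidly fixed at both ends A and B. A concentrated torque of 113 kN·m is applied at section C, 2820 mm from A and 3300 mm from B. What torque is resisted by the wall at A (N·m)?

112000 N·m

Compatibility: T_A·a/J_AC = T_B·b/J_CB with T_A + T_B = T₀.
J_AC = 0.0119 m⁴, J_CB = 6.27×10^-5 m⁴, so T_A = T₀·(J_AC/a)/((J_AC/a)+(J_CB/b)) = 112500 N·m, T_B = 507.0 N·m.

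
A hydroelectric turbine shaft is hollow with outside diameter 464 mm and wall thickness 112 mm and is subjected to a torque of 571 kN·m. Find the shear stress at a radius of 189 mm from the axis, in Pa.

2.55e7 Pa

J = π(d_o⁴ − d_i⁴)/32 = π(0.464⁴ − 0.240⁴)/32 = 4.225×10^-3 m⁴.
Shear stress varies linearly with radius: τ = T·r/J = 571000 × 0.189 / 4.225×10^-3 = 2.554×10^7 Pa.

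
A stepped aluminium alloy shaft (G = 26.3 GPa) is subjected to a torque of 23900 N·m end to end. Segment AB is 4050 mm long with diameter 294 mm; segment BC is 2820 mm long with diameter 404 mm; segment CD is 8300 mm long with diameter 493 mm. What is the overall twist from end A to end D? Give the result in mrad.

7.30 mrad

J_AB = π(0.294)⁴/32 = 7.33×10^-4 m⁴; J_BC = π(0.404)⁴/32 = 2.62×10^-3 m⁴; J_CD = π(0.493)⁴/32 = 5.80×10^-3 m⁴.
θ = (T/G)·Σ L_i/J_i = (23900/26.3×10⁹)·(4.05/7.33×10^-4 + 2.82/2.62×10^-3 + 8.30/5.80×10^-3) = 7.298×10^-3 rad.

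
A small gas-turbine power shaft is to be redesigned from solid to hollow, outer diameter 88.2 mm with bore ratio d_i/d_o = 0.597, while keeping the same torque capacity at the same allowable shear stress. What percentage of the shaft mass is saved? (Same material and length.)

Equal τ_max and T ⇒ the solid shaft needs d_s³ = d_o³(1−k⁴), so d_s = 88.2·(1−0.597⁴)^(1/3) = 84.30 mm.
Area ratio A_h/A_s = d_o²(1−k²)/d_s² = (1−k²)/(1−k⁴)^(2/3) = 0.7046.
Mass saving = 1 − 0.7046 = 29.5 %.

29.5 %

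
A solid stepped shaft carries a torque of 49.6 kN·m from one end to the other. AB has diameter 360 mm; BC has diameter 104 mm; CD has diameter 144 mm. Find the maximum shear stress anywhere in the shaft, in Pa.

Under the same torque, τ_max = 16T/(πd³) is largest where d is smallest — segment BC (d = 104 mm).
τ_max = 16·49600/(π·(0.104)³) = 2.246×10^8 Pa.

2.25e8 Pa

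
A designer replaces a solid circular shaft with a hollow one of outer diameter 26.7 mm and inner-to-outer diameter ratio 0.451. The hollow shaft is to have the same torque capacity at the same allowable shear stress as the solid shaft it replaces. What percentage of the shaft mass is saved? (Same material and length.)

Equal τ_max and T ⇒ the solid shaft needs d_s³ = d_o³(1−k⁴), so d_s = 26.7·(1−0.451⁴)^(1/3) = 26.33 mm.
Area ratio A_h/A_s = d_o²(1−k²)/d_s² = (1−k²)/(1−k⁴)^(2/3) = 0.8194.
Mass saving = 1 − 0.8194 = 18.1 %.

18.1 %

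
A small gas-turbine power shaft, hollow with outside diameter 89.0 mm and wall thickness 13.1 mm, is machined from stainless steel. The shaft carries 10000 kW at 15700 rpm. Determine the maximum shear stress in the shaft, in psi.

ω = 2π·15700/60 = 1644 rad/s, so T = P/ω = 10000×10³ / 1644 = 6082 N·m.
J = π(d_o⁴ − d_i⁴)/32 = π(0.0890⁴ − 0.0628⁴)/32 = 4.633×10^-6 m⁴.
τ_max = T·r/J = 6082 × 0.0445 / 4.633×10^-6 = 5.842×10^7 Pa.

8470 psi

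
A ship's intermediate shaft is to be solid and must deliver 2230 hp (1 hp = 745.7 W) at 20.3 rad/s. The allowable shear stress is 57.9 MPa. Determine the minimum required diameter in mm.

ω = 20.3 rad/s, so T = P/ω = 2230×745.7 / 20.30 = 81920 N·m.
For a solid shaft τ_max = 16T/(πd³), so d = (16T/(π τ_allow))^(1/3) = (16·81920/(π·5.79×10^7))^(1/3) = 0.1931 m.

193 mm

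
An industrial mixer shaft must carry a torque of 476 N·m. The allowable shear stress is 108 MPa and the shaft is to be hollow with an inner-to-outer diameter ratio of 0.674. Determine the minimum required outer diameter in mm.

For a hollow shaft with d_i/d_o = 0.674: τ_max = 16T/(π d_o³ (1−k⁴)), so d_o = [16T/(π τ_allow (1−k⁴))]^(1/3) = [16·476.0/(π·1.08×10^8·0.7936)]^(1/3) = 0.03047 m.

30.5 mm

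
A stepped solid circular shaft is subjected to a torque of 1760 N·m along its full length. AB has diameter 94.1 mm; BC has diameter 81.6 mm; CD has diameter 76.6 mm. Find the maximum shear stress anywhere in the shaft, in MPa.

Under the same torque, τ_max = 16T/(πd³) is largest where d is smallest — segment CD (d = 76.6 mm).
τ_max = 16·1760/(π·(0.0766)³) = 1.994×10^7 Pa.

19.9 MPa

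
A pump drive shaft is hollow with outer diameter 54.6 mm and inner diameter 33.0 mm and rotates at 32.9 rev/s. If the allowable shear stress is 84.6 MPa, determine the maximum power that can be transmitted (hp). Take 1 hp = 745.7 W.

J = π(d_o⁴ − d_i⁴)/32 = π(0.0546⁴ − 0.0330⁴)/32 = 7.561×10^-7 m⁴.
T_max = τ_allow·J/r = 8.46×10^7 × 7.561×10^-7 / 0.0273 = 2343 N·m.
ω = 2π·32.9 = 206.7 rad/s, so P_max = T_max·ω = 4.843×10^5 W.

650 hp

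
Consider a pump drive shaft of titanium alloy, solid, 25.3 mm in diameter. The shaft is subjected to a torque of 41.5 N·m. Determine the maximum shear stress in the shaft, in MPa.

J = πd⁴/32 = π(0.0253)⁴/32 = 4.022×10^-8 m⁴.
τ_max = T·r/J = 41.50 × 0.0126 / 4.022×10^-8 = 1.305×10^7 Pa.

13.1 MPa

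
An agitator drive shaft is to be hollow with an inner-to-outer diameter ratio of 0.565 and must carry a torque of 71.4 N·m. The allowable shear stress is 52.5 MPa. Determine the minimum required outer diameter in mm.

19.8 mm

For a hollow shaft with d_i/d_o = 0.565: τ_max = 16T/(π d_o³ (1−k⁴)), so d_o = [16T/(π τ_allow (1−k⁴))]^(1/3) = [16·71.40/(π·5.25×10^7·0.8981)]^(1/3) = 0.01976 m.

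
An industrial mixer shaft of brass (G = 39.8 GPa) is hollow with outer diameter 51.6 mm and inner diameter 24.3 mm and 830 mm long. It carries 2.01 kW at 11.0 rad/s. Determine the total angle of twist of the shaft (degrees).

0.330°

ω = 11.0 rad/s, so T = P/ω = 2.01×10³ / 11.00 = 182.7 N·m.
J = π(d_o⁴ − d_i⁴)/32 = π(0.0516⁴ − 0.0243⁴)/32 = 6.618×10^-7 m⁴.
θ = T·L/(G·J) = 182.7 × 0.830 / (39.8×10⁹ × 6.618×10^-7) = 5.758×10^-3 rad.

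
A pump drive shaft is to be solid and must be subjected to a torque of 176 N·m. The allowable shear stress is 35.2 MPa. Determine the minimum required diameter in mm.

29.4 mm

For a solid shaft τ_max = 16T/(πd³), so d = (16T/(π τ_allow))^(1/3) = (16·176.0/(π·3.52×10^7))^(1/3) = 0.02942 m.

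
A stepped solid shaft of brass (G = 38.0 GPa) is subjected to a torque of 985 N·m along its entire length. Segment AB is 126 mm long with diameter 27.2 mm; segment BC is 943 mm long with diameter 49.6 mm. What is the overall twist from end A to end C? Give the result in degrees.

5.84°

J_AB = π(0.0272)⁴/32 = 5.37×10^-8 m⁴; J_BC = π(0.0496)⁴/32 = 5.94×10^-7 m⁴.
θ = (T/G)·Σ L_i/J_i = (985.0/38.0×10⁹)·(0.126/5.37×10^-8 + 0.943/5.94×10^-7) = 0.1019 rad.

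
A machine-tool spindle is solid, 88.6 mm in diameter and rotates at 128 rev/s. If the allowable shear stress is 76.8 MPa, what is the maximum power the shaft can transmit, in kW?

J = πd⁴/32 = π(0.0886)⁴/32 = 6.050×10^-6 m⁴.
T_max = τ_allow·J/r = 7.68×10^7 × 6.050×10^-6 / 0.0443 = 10490 N·m.
ω = 2π·128 = 804.2 rad/s, so P_max = T_max·ω = 8.435×10^6 W.

8430 kW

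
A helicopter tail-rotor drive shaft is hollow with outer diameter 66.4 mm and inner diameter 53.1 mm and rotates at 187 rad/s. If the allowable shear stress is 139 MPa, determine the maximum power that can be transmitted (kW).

J = π(d_o⁴ − d_i⁴)/32 = π(0.0664⁴ − 0.0531⁴)/32 = 1.128×10^-6 m⁴.
T_max = τ_allow·J/r = 1.39×10^8 × 1.128×10^-6 / 0.0332 = 4722 N·m.
ω = 187 rad/s, so P_max = T_max·ω = 8.831×10^5 W.

883 kW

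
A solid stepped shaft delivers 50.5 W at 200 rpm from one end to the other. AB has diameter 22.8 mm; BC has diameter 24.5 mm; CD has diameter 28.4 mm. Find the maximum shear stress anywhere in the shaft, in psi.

150 psi

ω = 2π·200/60 = 20.94 rad/s, so T = P/ω = 50.5 / 20.94 = 2.411 N·m.
Under the same torque, τ_max = 16T/(πd³) is largest where d is smallest — segment AB (d = 22.8 mm).
τ_max = 16·2.411/(π·(0.0228)³) = 1.036×10^6 Pa.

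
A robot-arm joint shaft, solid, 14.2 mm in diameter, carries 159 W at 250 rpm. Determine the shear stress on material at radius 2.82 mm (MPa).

4.29 MPa

ω = 2π·250/60 = 26.18 rad/s, so T = P/ω = 159 / 26.18 = 6.073 N·m.
J = πd⁴/32 = π(0.0142)⁴/32 = 3.992×10^-9 m⁴.
Shear stress varies linearly with radius: τ = T·r/J = 6.073 × 0.00282 / 3.992×10^-9 = 4.291×10^6 Pa.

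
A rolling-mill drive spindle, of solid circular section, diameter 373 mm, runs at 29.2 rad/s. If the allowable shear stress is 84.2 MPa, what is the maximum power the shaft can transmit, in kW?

25100 kW

J = πd⁴/32 = π(0.373)⁴/32 = 1.900×10^-3 m⁴.
T_max = τ_allow·J/r = 8.42×10^7 × 1.900×10^-3 / 0.186 = 858000 N·m.
ω = 29.2 rad/s, so P_max = T_max·ω = 2.505×10^7 W.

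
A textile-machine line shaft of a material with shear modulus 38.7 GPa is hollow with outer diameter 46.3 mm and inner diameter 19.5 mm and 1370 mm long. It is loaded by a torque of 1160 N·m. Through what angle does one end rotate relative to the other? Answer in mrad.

94.0 mrad

J = π(d_o⁴ − d_i⁴)/32 = π(0.0463⁴ − 0.0195⁴)/32 = 4.370×10^-7 m⁴.
θ = T·L/(G·J) = 1160 × 1.37 / (38.7×10⁹ × 4.370×10^-7) = 0.09398 rad.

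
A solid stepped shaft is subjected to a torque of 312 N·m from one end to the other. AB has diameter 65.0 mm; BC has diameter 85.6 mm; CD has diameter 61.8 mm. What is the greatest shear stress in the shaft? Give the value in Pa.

6.73e6 Pa

Under the same torque, τ_max = 16T/(πd³) is largest where d is smallest — segment CD (d = 61.8 mm).
τ_max = 16·312.0/(π·(0.0618)³) = 6.732×10^6 Pa.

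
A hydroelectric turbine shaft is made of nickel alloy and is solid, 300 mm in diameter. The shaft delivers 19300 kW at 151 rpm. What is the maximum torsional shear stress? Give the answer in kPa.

ω = 2π·151/60 = 15.81 rad/s, so T = P/ω = 19300×10³ / 15.81 = 1.221e6 N·m.
J = πd⁴/32 = π(0.300)⁴/32 = 7.952×10^-4 m⁴.
τ_max = T·r/J = 1.221e6 × 0.150 / 7.952×10^-4 = 2.302×10^8 Pa.

230000 kPa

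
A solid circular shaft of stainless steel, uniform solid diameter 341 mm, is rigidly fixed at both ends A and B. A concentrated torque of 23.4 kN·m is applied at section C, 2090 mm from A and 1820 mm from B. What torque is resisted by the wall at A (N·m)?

With uniform GJ and both ends fixed, compatibility θ_AC = θ_CB gives T_A·a = T_B·b, together with T_A + T_B = T₀.
T_A = T₀·b/(a+b) = 23400·1820/3910 = 10890 N·m; T_B = 12510 N·m.

10900 N·m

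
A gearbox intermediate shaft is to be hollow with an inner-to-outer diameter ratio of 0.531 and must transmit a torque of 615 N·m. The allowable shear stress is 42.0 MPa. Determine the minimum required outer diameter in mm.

For a hollow shaft with d_i/d_o = 0.531: τ_max = 16T/(π d_o³ (1−k⁴)), so d_o = [16T/(π τ_allow (1−k⁴))]^(1/3) = [16·615.0/(π·4.20×10^7·0.9205)]^(1/3) = 0.04327 m.

43.3 mm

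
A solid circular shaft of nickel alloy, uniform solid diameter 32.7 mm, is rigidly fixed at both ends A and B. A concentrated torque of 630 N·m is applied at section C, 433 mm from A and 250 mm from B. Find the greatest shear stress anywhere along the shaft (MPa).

58.2 MPa

With uniform GJ and both ends fixed, compatibility θ_AC = θ_CB gives T_A·a = T_B·b, together with T_A + T_B = T₀.
T_A = T₀·b/(a+b) = 630.0·250/683.0 = 230.6 N·m; T_B = 399.4 N·m.
τ in each portion: τ_AC = 3.36×10^7 Pa, τ_CB = 5.82×10^7 Pa; maximum is in CB.
τ_max = T_CB·r/J = 399.4·0.0163/1.12×10^-7 = 5.817×10^7 Pa.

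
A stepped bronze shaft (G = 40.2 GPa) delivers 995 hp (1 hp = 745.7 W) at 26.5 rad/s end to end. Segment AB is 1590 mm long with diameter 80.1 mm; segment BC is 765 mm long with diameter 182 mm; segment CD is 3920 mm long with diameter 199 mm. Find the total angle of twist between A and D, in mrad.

ω = 26.5 rad/s, so T = P/ω = 995×745.7 / 26.50 = 28000 N·m.
J_AB = π(0.0801)⁴/32 = 4.04×10^-6 m⁴; J_BC = π(0.182)⁴/32 = 1.08×10^-4 m⁴; J_CD = π(0.199)⁴/32 = 1.54×10^-4 m⁴.
θ = (T/G)·Σ L_i/J_i = (28000/40.2×10⁹)·(1.59/4.04×10^-6 + 0.765/1.08×10^-4 + 3.92/1.54×10^-4) = 0.2967 rad.

297 mrad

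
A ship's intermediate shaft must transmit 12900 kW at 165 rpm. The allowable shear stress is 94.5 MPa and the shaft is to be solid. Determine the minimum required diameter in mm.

ω = 2π·165/60 = 17.28 rad/s, so T = P/ω = 12900×10³ / 17.28 = 746600 N·m.
For a solid shaft τ_max = 16T/(πd³), so d = (16T/(π τ_allow))^(1/3) = (16·746600/(π·9.45×10^7))^(1/3) = 0.3427 m.

343 mm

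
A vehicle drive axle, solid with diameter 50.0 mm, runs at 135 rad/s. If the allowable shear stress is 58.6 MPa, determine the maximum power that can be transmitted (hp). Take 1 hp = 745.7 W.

260 hp

J = πd⁴/32 = π(0.0500)⁴/32 = 6.136×10^-7 m⁴.
T_max = τ_allow·J/r = 5.86×10^7 × 6.136×10^-7 / 0.0250 = 1438 N·m.
ω = 135 rad/s, so P_max = T_max·ω = 1.942×10^5 W.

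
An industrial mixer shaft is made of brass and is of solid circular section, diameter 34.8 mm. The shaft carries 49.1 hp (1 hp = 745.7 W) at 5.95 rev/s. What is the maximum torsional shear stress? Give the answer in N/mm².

ω = 2π·5.95 = 37.38 rad/s, so T = P/ω = 49.1×745.7 / 37.38 = 979.4 N·m.
J = πd⁴/32 = π(0.0348)⁴/32 = 1.440×10^-7 m⁴.
τ_max = T·r/J = 979.4 × 0.0174 / 1.440×10^-7 = 1.184×10^8 Pa.

118 N/mm²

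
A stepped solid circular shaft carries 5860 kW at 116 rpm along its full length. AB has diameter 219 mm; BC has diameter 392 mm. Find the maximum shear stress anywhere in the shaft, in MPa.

ω = 2π·116/60 = 12.15 rad/s, so T = P/ω = 5860×10³ / 12.15 = 482400 N·m.
Under the same torque, τ_max = 16T/(πd³) is largest where d is smallest — segment AB (d = 219 mm).
τ_max = 16·482400/(π·(0.219)³) = 2.339×10^8 Pa.

234 MPa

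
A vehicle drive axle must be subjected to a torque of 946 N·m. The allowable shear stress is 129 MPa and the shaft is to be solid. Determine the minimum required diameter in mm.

33.4 mm

For a solid shaft τ_max = 16T/(πd³), so d = (16T/(π τ_allow))^(1/3) = (16·946.0/(π·1.29×10^8))^(1/3) = 0.03343 m.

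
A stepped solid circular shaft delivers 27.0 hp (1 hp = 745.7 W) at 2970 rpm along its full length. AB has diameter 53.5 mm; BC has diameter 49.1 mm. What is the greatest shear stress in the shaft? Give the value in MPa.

2.79 MPa

ω = 2π·2970/60 = 311.0 rad/s, so T = P/ω = 27.0×745.7 / 311.0 = 64.74 N·m.
Under the same torque, τ_max = 16T/(πd³) is largest where d is smallest — segment BC (d = 49.1 mm).
τ_max = 16·64.74/(π·(0.0491)³) = 2.785×10^6 Pa.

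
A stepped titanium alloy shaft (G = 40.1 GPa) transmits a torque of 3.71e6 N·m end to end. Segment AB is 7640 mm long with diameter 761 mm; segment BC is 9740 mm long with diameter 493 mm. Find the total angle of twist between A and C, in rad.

0.177 rad

J_AB = π(0.761)⁴/32 = 0.0329 m⁴; J_BC = π(0.493)⁴/32 = 5.80×10^-3 m⁴.
θ = (T/G)·Σ L_i/J_i = (3.710e6/40.1×10⁹)·(7.64/0.0329 + 9.74/5.80×10^-3) = 0.1768 rad.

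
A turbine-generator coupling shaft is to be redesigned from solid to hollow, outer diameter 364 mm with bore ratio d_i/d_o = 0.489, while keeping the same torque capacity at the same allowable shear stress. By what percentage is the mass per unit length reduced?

20.9 %

Equal τ_max and T ⇒ the solid shaft needs d_s³ = d_o³(1−k⁴), so d_s = 364·(1−0.489⁴)^(1/3) = 356.9 mm.
Area ratio A_h/A_s = d_o²(1−k²)/d_s² = (1−k²)/(1−k⁴)^(2/3) = 0.7913.
Mass saving = 1 − 0.7913 = 20.9 %.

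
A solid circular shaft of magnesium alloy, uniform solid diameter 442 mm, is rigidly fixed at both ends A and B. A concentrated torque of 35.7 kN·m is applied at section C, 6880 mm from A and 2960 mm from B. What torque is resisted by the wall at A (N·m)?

With uniform GJ and both ends fixed, compatibility θ_AC = θ_CB gives T_A·a = T_B·b, together with T_A + T_B = T₀.
T_A = T₀·b/(a+b) = 35700·2960/9840 = 10740 N·m; T_B = 24960 N·m.

10700 N·m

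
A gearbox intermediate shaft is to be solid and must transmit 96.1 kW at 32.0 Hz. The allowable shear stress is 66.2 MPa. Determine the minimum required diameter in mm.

ω = 2π·32.0 = 201.1 rad/s, so T = P/ω = 96.1×10³ / 201.1 = 478.0 N·m.
For a solid shaft τ_max = 16T/(πd³), so d = (16T/(π τ_allow))^(1/3) = (16·478.0/(π·6.62×10^7))^(1/3) = 0.03325 m.

33.3 mm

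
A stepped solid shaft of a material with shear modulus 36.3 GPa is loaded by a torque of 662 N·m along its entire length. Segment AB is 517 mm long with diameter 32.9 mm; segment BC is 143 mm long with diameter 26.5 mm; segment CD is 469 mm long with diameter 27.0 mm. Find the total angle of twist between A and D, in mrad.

300 mrad

J_AB = π(0.0329)⁴/32 = 1.15×10^-7 m⁴; J_BC = π(0.0265)⁴/32 = 4.84×10^-8 m⁴; J_CD = π(0.0270)⁴/32 = 5.22×10^-8 m⁴.
θ = (T/G)·Σ L_i/J_i = (662.0/36.3×10⁹)·(0.517/1.15×10^-7 + 0.143/4.84×10^-8 + 0.469/5.22×10^-8) = 0.2998 rad.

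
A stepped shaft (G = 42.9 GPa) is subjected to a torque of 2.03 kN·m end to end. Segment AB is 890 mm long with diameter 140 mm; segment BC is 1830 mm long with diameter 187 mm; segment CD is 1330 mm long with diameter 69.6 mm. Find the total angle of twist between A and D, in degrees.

J_AB = π(0.140)⁴/32 = 3.77×10^-5 m⁴; J_BC = π(0.187)⁴/32 = 1.20×10^-4 m⁴; J_CD = π(0.0696)⁴/32 = 2.30×10^-6 m⁴.
θ = (T/G)·Σ L_i/J_i = (2030/42.9×10⁹)·(0.890/3.77×10^-5 + 1.83/1.20×10^-4 + 1.33/2.30×10^-6) = 0.02916 rad.

1.67°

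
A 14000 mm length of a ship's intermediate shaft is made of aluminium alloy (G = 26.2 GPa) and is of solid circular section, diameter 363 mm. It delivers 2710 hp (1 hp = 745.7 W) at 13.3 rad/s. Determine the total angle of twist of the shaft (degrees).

ω = 13.3 rad/s, so T = P/ω = 2710×745.7 / 13.30 = 151900 N·m.
J = πd⁴/32 = π(0.363)⁴/32 = 1.705×10^-3 m⁴.
θ = T·L/(G·J) = 151900 × 14.0 / (26.2×10⁹ × 1.705×10^-3) = 0.04763 rad.

2.73°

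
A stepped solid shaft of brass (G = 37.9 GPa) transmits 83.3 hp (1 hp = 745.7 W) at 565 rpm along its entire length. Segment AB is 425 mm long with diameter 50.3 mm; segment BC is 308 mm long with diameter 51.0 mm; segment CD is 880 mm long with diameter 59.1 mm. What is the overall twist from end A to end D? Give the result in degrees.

ω = 2π·565/60 = 59.17 rad/s, so T = P/ω = 83.3×745.7 / 59.17 = 1050 N·m.
J_AB = π(0.0503)⁴/32 = 6.28×10^-7 m⁴; J_BC = π(0.0510)⁴/32 = 6.64×10^-7 m⁴; J_CD = π(0.0591)⁴/32 = 1.20×10^-6 m⁴.
θ = (T/G)·Σ L_i/J_i = (1050/37.9×10⁹)·(0.425/6.28×10^-7 + 0.308/6.64×10^-7 + 0.880/1.20×10^-6) = 0.05193 rad.

2.98°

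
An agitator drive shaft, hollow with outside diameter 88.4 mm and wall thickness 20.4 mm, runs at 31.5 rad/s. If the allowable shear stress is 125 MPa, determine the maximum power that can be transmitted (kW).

J = π(d_o⁴ − d_i⁴)/32 = π(0.0884⁴ − 0.0476⁴)/32 = 5.491×10^-6 m⁴.
T_max = τ_allow·J/r = 1.25×10^8 × 5.491×10^-6 / 0.0442 = 15530 N·m.
ω = 31.5 rad/s, so P_max = T_max·ω = 4.892×10^5 W.

489 kW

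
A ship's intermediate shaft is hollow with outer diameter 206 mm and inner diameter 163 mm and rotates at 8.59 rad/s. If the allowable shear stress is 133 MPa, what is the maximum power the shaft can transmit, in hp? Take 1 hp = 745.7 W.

1600 hp

J = π(d_o⁴ − d_i⁴)/32 = π(0.206⁴ − 0.163⁴)/32 = 1.075×10^-4 m⁴.
T_max = τ_allow·J/r = 1.33×10^8 × 1.075×10^-4 / 0.103 = 138800 N·m.
ω = 8.59 rad/s, so P_max = T_max·ω = 1.192×10^6 W.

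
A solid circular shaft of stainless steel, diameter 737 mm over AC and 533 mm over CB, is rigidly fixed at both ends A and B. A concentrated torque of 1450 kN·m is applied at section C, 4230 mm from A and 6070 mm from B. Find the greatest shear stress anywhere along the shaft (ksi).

Compatibility: T_A·a/J_AC = T_B·b/J_CB with T_A + T_B = T₀.
J_AC = 0.0290 m⁴, J_CB = 7.92×10^-3 m⁴, so T_A = T₀·(J_AC/a)/((J_AC/a)+(J_CB/b)) = 1.218e6 N·m, T_B = 232200 N·m.
τ in each portion: τ_AC = 1.55×10^7 Pa, τ_CB = 7.81×10^6 Pa; maximum is in AC.
τ_max = T_AC·r/J = 1.218e6·0.368/0.0290 = 1.549×10^7 Pa.

2.25 ksi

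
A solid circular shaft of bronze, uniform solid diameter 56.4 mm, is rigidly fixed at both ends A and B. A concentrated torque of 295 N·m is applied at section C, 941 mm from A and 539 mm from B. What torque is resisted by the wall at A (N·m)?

107 N·m

With uniform GJ and both ends fixed, compatibility θ_AC = θ_CB gives T_A·a = T_B·b, together with T_A + T_B = T₀.
T_A = T₀·b/(a+b) = 295.0·539/1480 = 107.4 N·m; T_B = 187.6 N·m.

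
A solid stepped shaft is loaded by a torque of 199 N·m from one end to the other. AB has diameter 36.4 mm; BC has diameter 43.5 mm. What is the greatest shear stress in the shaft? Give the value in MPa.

21.0 MPa

Under the same torque, τ_max = 16T/(πd³) is largest where d is smallest — segment AB (d = 36.4 mm).
τ_max = 16·199.0/(π·(0.0364)³) = 2.101×10^7 Pa.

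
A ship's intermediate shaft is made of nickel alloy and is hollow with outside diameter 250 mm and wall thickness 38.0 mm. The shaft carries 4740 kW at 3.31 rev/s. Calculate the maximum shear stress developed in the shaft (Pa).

ω = 2π·3.31 = 20.80 rad/s, so T = P/ω = 4740×10³ / 20.80 = 227900 N·m.
J = π(d_o⁴ − d_i⁴)/32 = π(0.250⁴ − 0.174⁴)/32 = 2.935×10^-4 m⁴.
τ_max = T·r/J = 227900 × 0.125 / 2.935×10^-4 = 9.707×10^7 Pa.

9.71e7 Pa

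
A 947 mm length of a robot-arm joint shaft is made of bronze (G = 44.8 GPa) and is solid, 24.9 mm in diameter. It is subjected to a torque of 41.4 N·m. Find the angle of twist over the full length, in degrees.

J = πd⁴/32 = π(0.0249)⁴/32 = 3.774×10^-8 m⁴.
θ = T·L/(G·J) = 41.40 × 0.947 / (44.8×10⁹ × 3.774×10^-8) = 0.02319 rad.

1.33°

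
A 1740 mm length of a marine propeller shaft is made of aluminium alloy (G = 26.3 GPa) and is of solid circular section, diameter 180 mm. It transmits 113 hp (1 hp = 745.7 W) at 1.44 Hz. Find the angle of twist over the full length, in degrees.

0.343°

ω = 2π·1.44 = 9.048 rad/s, so T = P/ω = 113×745.7 / 9.048 = 9313 N·m.
J = πd⁴/32 = π(0.180)⁴/32 = 1.031×10^-4 m⁴.
θ = T·L/(G·J) = 9313 × 1.74 / (26.3×10⁹ × 1.031×10^-4) = 5.979×10^-3 rad.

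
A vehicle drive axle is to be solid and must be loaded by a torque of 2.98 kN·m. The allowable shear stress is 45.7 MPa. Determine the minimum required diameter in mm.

69.3 mm

For a solid shaft τ_max = 16T/(πd³), so d = (16T/(π τ_allow))^(1/3) = (16·2980/(π·4.57×10^7))^(1/3) = 0.06925 m.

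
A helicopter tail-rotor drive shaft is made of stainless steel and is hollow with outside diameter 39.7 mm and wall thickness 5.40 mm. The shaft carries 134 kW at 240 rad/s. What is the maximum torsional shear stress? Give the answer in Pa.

ω = 240 rad/s, so T = P/ω = 134×10³ / 240.0 = 558.3 N·m.
J = π(d_o⁴ − d_i⁴)/32 = π(0.0397⁴ − 0.0289⁴)/32 = 1.754×10^-7 m⁴.
τ_max = T·r/J = 558.3 × 0.0199 / 1.754×10^-7 = 6.319×10^7 Pa.

6.32e7 Pa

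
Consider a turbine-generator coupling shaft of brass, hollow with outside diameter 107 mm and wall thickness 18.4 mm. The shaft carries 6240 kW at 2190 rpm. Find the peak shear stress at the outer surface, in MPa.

139 MPa

ω = 2π·2190/60 = 229.3 rad/s, so T = P/ω = 6240×10³ / 229.3 = 27210 N·m.
J = π(d_o⁴ − d_i⁴)/32 = π(0.107⁴ − 0.0702⁴)/32 = 1.048×10^-5 m⁴.
τ_max = T·r/J = 27210 × 0.0535 / 1.048×10^-5 = 1.388×10^8 Pa.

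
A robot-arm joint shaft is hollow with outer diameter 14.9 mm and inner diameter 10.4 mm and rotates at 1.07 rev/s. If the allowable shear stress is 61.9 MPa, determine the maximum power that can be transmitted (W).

206 W

J = π(d_o⁴ − d_i⁴)/32 = π(0.0149⁴ − 0.0104⁴)/32 = 3.690×10^-9 m⁴.
T_max = τ_allow·J/r = 6.19×10^7 × 3.690×10^-9 / 0.00745 = 30.66 N·m.
ω = 2π·1.07 = 6.723 rad/s, so P_max = T_max·ω = 206.1 W.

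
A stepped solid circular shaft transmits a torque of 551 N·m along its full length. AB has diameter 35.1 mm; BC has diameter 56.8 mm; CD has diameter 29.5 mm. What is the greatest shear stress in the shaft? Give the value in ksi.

15.9 ksi

Under the same torque, τ_max = 16T/(πd³) is largest where d is smallest — segment CD (d = 29.5 mm).
τ_max = 16·551.0/(π·(0.0295)³) = 1.093×10^8 Pa.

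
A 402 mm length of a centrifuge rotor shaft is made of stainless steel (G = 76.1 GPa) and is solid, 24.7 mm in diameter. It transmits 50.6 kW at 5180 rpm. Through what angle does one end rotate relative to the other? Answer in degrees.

ω = 2π·5180/60 = 542.4 rad/s, so T = P/ω = 50.6×10³ / 542.4 = 93.28 N·m.
J = πd⁴/32 = π(0.0247)⁴/32 = 3.654×10^-8 m⁴.
θ = T·L/(G·J) = 93.28 × 0.402 / (76.1×10⁹ × 3.654×10^-8) = 0.01348 rad.

0.773°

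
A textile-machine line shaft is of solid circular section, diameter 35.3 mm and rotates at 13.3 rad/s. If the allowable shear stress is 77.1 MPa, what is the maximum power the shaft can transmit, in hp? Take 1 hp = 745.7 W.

11.9 hp

J = πd⁴/32 = π(0.0353)⁴/32 = 1.524×10^-7 m⁴.
T_max = τ_allow·J/r = 7.71×10^7 × 1.524×10^-7 / 0.0176 = 665.9 N·m.
ω = 13.3 rad/s, so P_max = T_max·ω = 8856 W.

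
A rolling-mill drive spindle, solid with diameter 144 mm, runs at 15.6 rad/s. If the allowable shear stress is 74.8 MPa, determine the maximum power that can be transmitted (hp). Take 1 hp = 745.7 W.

J = πd⁴/32 = π(0.144)⁴/32 = 4.221×10^-5 m⁴.
T_max = τ_allow·J/r = 7.48×10^7 × 4.221×10^-5 / 0.0720 = 43850 N·m.
ω = 15.6 rad/s, so P_max = T_max·ω = 6.841×10^5 W.

917 hp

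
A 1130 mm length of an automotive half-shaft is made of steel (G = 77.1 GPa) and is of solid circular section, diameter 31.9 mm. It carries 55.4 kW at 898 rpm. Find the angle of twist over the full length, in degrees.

4.87°

ω = 2π·898/60 = 94.04 rad/s, so T = P/ω = 55.4×10³ / 94.04 = 589.1 N·m.
J = πd⁴/32 = π(0.0319)⁴/32 = 1.017×10^-7 m⁴.
θ = T·L/(G·J) = 589.1 × 1.13 / (77.1×10⁹ × 1.017×10^-7) = 0.08493 rad.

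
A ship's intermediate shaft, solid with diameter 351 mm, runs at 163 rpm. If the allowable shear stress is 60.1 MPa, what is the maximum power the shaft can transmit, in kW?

8710 kW

J = πd⁴/32 = π(0.351)⁴/32 = 1.490×10^-3 m⁴.
T_max = τ_allow·J/r = 6.01×10^7 × 1.490×10^-3 / 0.175 = 510300 N·m.
ω = 2π·163/60 = 17.07 rad/s, so P_max = T_max·ω = 8.710×10^6 W.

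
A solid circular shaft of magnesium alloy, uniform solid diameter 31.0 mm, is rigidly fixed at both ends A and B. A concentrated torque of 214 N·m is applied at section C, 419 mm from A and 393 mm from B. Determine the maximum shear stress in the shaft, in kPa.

18900 kPa

With uniform GJ and both ends fixed, compatibility θ_AC = θ_CB gives T_A·a = T_B·b, together with T_A + T_B = T₀.
T_A = T₀·b/(a+b) = 214.0·393/812.0 = 103.6 N·m; T_B = 110.4 N·m.
τ in each portion: τ_AC = 1.77×10^7 Pa, τ_CB = 1.89×10^7 Pa; maximum is in CB.
τ_max = T_CB·r/J = 110.4·0.0155/9.07×10^-8 = 1.888×10^7 Pa.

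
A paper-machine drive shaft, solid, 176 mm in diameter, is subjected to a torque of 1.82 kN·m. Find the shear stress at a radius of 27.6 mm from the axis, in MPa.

0.533 MPa

J = πd⁴/32 = π(0.176)⁴/32 = 9.420×10^-5 m⁴.
Shear stress varies linearly with radius: τ = T·r/J = 1820 × 0.0276 / 9.420×10^-5 = 5.332×10^5 Pa.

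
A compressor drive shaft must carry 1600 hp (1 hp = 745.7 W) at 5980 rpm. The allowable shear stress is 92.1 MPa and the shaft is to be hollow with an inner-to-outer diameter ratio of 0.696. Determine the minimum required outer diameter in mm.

51.6 mm

ω = 2π·5980/60 = 626.2 rad/s, so T = P/ω = 1600×745.7 / 626.2 = 1905 N·m.
For a hollow shaft with d_i/d_o = 0.696: τ_max = 16T/(π d_o³ (1−k⁴)), so d_o = [16T/(π τ_allow (1−k⁴))]^(1/3) = [16·1905/(π·9.21×10^7·0.7653)]^(1/3) = 0.05163 m.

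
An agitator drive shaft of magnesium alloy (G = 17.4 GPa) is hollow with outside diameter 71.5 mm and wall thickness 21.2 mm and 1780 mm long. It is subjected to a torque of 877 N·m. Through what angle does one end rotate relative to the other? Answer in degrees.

J = π(d_o⁴ − d_i⁴)/32 = π(0.0715⁴ − 0.0291⁴)/32 = 2.495×10^-6 m⁴.
θ = T·L/(G·J) = 877.0 × 1.78 / (17.4×10⁹ × 2.495×10^-6) = 0.03595 rad.

2.06°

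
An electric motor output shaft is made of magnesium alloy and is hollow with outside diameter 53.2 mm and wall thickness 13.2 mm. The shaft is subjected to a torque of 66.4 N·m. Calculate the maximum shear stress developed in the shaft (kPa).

J = π(d_o⁴ − d_i⁴)/32 = π(0.0532⁴ − 0.0268⁴)/32 = 7.358×10^-7 m⁴.
τ_max = T·r/J = 66.40 × 0.0266 / 7.358×10^-7 = 2.401×10^6 Pa.

2400 kPa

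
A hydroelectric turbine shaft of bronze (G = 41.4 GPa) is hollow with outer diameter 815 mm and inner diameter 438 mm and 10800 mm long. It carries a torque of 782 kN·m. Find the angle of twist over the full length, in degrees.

J = π(d_o⁴ − d_i⁴)/32 = π(0.815⁴ − 0.438⁴)/32 = 0.03970 m⁴.
θ = T·L/(G·J) = 782000 × 10.8 / (41.4×10⁹ × 0.03970) = 5.138×10^-3 rad.

0.294°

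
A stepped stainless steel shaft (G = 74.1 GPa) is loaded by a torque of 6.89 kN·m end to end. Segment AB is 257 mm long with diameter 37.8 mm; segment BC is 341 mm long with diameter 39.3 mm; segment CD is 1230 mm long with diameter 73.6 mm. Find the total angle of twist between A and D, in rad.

0.294 rad

J_AB = π(0.0378)⁴/32 = 2.00×10^-7 m⁴; J_BC = π(0.0393)⁴/32 = 2.34×10^-7 m⁴; J_CD = π(0.0736)⁴/32 = 2.88×10^-6 m⁴.
θ = (T/G)·Σ L_i/J_i = (6890/74.1×10⁹)·(0.257/2.00×10^-7 + 0.341/2.34×10^-7 + 1.23/2.88×10^-6) = 0.2943 rad.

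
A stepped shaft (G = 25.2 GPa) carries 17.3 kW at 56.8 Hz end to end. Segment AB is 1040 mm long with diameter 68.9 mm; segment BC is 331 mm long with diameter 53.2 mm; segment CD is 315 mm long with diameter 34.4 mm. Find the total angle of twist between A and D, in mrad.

ω = 2π·56.8 = 356.9 rad/s, so T = P/ω = 17.3×10³ / 356.9 = 48.48 N·m.
J_AB = π(0.0689)⁴/32 = 2.21×10^-6 m⁴; J_BC = π(0.0532)⁴/32 = 7.86×10^-7 m⁴; J_CD = π(0.0344)⁴/32 = 1.37×10^-7 m⁴.
θ = (T/G)·Σ L_i/J_i = (48.48/25.2×10⁹)·(1.04/2.21×10^-6 + 0.331/7.86×10^-7 + 0.315/1.37×10^-7) = 6.121×10^-3 rad.

6.12 mrad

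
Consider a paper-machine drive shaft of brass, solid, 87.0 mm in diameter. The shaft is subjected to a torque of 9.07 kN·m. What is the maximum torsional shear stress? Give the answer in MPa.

70.1 MPa

J = πd⁴/32 = π(0.0870)⁴/32 = 5.624×10^-6 m⁴.
τ_max = T·r/J = 9070 × 0.0435 / 5.624×10^-6 = 7.015×10^7 Pa.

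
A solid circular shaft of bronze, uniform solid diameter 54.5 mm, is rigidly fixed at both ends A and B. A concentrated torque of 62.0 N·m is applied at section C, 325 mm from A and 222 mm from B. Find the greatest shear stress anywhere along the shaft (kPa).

With uniform GJ and both ends fixed, compatibility θ_AC = θ_CB gives T_A·a = T_B·b, together with T_A + T_B = T₀.
T_A = T₀·b/(a+b) = 62.00·222/547.0 = 25.16 N·m; T_B = 36.84 N·m.
τ in each portion: τ_AC = 7.92×10^5 Pa, τ_CB = 1.16×10^6 Pa; maximum is in CB.
τ_max = T_CB·r/J = 36.84·0.0272/8.66×10^-7 = 1.159×10^6 Pa.

1160 kPa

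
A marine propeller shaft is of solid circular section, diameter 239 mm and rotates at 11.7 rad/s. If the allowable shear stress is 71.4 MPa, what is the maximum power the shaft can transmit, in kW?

2240 kW

J = πd⁴/32 = π(0.239)⁴/32 = 3.203×10^-4 m⁴.
T_max = τ_allow·J/r = 7.14×10^7 × 3.203×10^-4 / 0.119 = 191400 N·m.
ω = 11.7 rad/s, so P_max = T_max·ω = 2.239×10^6 W.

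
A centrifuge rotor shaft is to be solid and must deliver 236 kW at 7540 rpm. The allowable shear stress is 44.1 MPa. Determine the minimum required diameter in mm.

32.6 mm

ω = 2π·7540/60 = 789.6 rad/s, so T = P/ω = 236×10³ / 789.6 = 298.9 N·m.
For a solid shaft τ_max = 16T/(πd³), so d = (16T/(π τ_allow))^(1/3) = (16·298.9/(π·4.41×10^7))^(1/3) = 0.03256 m.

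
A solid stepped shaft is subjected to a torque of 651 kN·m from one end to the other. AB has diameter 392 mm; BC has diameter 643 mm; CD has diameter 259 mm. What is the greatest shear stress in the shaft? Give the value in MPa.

Under the same torque, τ_max = 16T/(πd³) is largest where d is smallest — segment CD (d = 259 mm).
τ_max = 16·651000/(π·(0.259)³) = 1.908×10^8 Pa.

191 MPa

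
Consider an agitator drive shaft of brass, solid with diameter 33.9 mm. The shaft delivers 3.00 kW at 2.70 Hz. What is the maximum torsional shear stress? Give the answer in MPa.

ω = 2π·2.70 = 16.96 rad/s, so T = P/ω = 3.00×10³ / 16.96 = 176.8 N·m.
J = πd⁴/32 = π(0.0339)⁴/32 = 1.297×10^-7 m⁴.
τ_max = T·r/J = 176.8 × 0.0169 / 1.297×10^-7 = 2.312×10^7 Pa.

23.1 MPa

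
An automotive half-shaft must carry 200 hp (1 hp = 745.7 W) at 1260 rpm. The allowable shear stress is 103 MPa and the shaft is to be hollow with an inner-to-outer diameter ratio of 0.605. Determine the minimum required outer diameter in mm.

ω = 2π·1260/60 = 131.9 rad/s, so T = P/ω = 200×745.7 / 131.9 = 1130 N·m.
For a hollow shaft with d_i/d_o = 0.605: τ_max = 16T/(π d_o³ (1−k⁴)), so d_o = [16T/(π τ_allow (1−k⁴))]^(1/3) = [16·1130/(π·1.03×10^8·0.8660)]^(1/3) = 0.04011 m.

40.1 mm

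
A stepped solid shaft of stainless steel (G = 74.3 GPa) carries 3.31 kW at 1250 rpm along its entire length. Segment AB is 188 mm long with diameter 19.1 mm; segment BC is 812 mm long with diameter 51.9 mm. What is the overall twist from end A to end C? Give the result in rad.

0.00528 rad

ω = 2π·1250/60 = 130.9 rad/s, so T = P/ω = 3.31×10³ / 130.9 = 25.29 N·m.
J_AB = π(0.0191)⁴/32 = 1.31×10^-8 m⁴; J_BC = π(0.0519)⁴/32 = 7.12×10^-7 m⁴.
θ = (T/G)·Σ L_i/J_i = (25.29/74.3×10⁹)·(0.188/1.31×10^-8 + 0.812/7.12×10^-7) = 5.285×10^-3 rad.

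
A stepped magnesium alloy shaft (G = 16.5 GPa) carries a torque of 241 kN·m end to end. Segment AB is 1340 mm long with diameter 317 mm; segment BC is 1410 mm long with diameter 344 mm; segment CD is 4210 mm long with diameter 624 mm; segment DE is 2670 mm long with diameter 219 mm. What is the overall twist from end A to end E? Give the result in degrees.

12.1°

J_AB = π(0.317)⁴/32 = 9.91×10^-4 m⁴; J_BC = π(0.344)⁴/32 = 1.37×10^-3 m⁴; J_CD = π(0.624)⁴/32 = 0.0149 m⁴; J_DE = π(0.219)⁴/32 = 2.26×10^-4 m⁴.
θ = (T/G)·Σ L_i/J_i = (241000/16.5×10⁹)·(1.34/9.91×10^-4 + 1.41/1.37×10^-3 + 4.21/0.0149 + 2.67/2.26×10^-4) = 0.2115 rad.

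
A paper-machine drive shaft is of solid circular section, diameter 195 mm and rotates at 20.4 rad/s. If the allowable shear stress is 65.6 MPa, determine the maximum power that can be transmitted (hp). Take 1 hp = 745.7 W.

2610 hp

J = πd⁴/32 = π(0.195)⁴/32 = 1.420×10^-4 m⁴.
T_max = τ_allow·J/r = 6.56×10^7 × 1.420×10^-4 / 0.0975 = 95510 N·m.
ω = 20.4 rad/s, so P_max = T_max·ω = 1.948×10^6 W.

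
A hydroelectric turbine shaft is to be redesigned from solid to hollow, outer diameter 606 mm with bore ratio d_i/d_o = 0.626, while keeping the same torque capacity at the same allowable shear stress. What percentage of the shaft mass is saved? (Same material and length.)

32.0 %

Equal τ_max and T ⇒ the solid shaft needs d_s³ = d_o³(1−k⁴), so d_s = 606·(1−0.626⁴)^(1/3) = 573.2 mm.
Area ratio A_h/A_s = d_o²(1−k²)/d_s² = (1−k²)/(1−k⁴)^(2/3) = 0.6796.
Mass saving = 1 − 0.6796 = 32.0 %.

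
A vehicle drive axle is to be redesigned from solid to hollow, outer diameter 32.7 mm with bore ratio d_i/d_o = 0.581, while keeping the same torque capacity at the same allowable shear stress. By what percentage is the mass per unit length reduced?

28.2 %

Equal τ_max and T ⇒ the solid shaft needs d_s³ = d_o³(1−k⁴), so d_s = 32.7·(1−0.581⁴)^(1/3) = 31.41 mm.
Area ratio A_h/A_s = d_o²(1−k²)/d_s² = (1−k²)/(1−k⁴)^(2/3) = 0.7181.
Mass saving = 1 − 0.7181 = 28.2 %.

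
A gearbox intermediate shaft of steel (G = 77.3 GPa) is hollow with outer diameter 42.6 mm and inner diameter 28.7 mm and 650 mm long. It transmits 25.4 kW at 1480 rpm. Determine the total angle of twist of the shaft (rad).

0.00537 rad

ω = 2π·1480/60 = 155.0 rad/s, so T = P/ω = 25.4×10³ / 155.0 = 163.9 N·m.
J = π(d_o⁴ − d_i⁴)/32 = π(0.0426⁴ − 0.0287⁴)/32 = 2.567×10^-7 m⁴.
θ = T·L/(G·J) = 163.9 × 0.650 / (77.3×10⁹ × 2.567×10^-7) = 5.368×10^-3 rad.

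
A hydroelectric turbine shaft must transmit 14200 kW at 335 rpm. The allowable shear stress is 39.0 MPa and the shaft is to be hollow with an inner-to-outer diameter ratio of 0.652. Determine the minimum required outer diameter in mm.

401 mm

ω = 2π·335/60 = 35.08 rad/s, so T = P/ω = 14200×10³ / 35.08 = 404800 N·m.
For a hollow shaft with d_i/d_o = 0.652: τ_max = 16T/(π d_o³ (1−k⁴)), so d_o = [16T/(π τ_allow (1−k⁴))]^(1/3) = [16·404800/(π·3.90×10^7·0.8193)]^(1/3) = 0.4011 m.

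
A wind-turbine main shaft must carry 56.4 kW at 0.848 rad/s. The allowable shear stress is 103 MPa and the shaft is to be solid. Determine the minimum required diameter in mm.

149 mm

ω = 0.848 rad/s, so T = P/ω = 56.4×10³ / 0.8480 = 66510 N·m.
For a solid shaft τ_max = 16T/(πd³), so d = (16T/(π τ_allow))^(1/3) = (16·66510/(π·1.03×10^8))^(1/3) = 0.1487 m.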